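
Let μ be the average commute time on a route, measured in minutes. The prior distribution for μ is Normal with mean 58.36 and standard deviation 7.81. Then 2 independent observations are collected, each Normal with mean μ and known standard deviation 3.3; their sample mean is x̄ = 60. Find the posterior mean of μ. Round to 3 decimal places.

Posterior mean ≈ 59.866

Prior precision 1/τ₀² = 1/7.81² = 0.0163945; data precision n/σ² = 2/3.3² = 0.183655.
Posterior precision = 0.0163945 + 0.183655 = 0.200049.
Posterior mean = (0.0163945·58.36 + 0.183655·60) / 0.200049 = 59.866.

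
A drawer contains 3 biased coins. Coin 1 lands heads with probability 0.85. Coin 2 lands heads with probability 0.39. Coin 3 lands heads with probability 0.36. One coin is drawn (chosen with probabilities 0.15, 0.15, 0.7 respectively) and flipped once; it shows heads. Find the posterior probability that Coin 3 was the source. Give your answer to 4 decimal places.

P(heads|C1) = 0.85; P(heads|C2) = 0.39; P(heads|C3) = 0.36.
Prior × likelihood for each source: 0.15·0.85=0.1275, 0.15·0.39=0.05850, 0.7·0.36=0.2520. Summing gives P(heads) = 0.43800.
P(Coin 3 | heads) = 0.2520 / 0.43800 = 0.5753.

Posterior probability ≈ 0.5753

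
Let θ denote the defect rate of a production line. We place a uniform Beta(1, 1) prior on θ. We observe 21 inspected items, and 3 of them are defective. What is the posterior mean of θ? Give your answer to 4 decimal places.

Posterior mean ≈ 0.1739

The binomial likelihood is conjugate to the Beta prior: with 3 successes and 18 failures, the posterior is Beta(1+3, 1+18) = Beta(4, 19).
E[θ | data] = 4/(4+19) = 0.1739.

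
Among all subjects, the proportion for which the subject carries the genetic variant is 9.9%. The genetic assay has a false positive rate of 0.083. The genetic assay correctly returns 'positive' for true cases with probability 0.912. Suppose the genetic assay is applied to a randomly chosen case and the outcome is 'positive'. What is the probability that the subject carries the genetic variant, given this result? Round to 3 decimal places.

Let H be the event that the subject carries the genetic variant. P(H) = 0.099, so P(¬H) = 0.901. With E the 'positive' result, P(E|H) = 0.912 and P(E|¬H) = 0.083.
P(E) = 0.912·0.099 + 0.083·0.901 = 0.090288 + 0.074783 = 0.16507.
By Bayes' theorem, P(H|E) = 0.090288 / 0.16507 = 0.547.

P(H | E) ≈ 0.547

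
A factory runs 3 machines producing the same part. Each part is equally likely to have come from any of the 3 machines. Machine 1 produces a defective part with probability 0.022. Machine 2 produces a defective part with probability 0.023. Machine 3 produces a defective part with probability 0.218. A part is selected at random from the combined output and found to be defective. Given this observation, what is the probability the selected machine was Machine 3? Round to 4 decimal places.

Tabulate prior·likelihood by source: [1] prior 0.333333, lik 0.022, product 0.007333; [2] prior 0.333333, lik 0.023, product 0.007667; [3] prior 0.333333, lik 0.218, product 0.07267.
Normalizing constant = 0.087667; the posterior for Machine 3 is its product over the sum, 0.07267/0.087667 = 0.8289.

Posterior probability ≈ 0.8289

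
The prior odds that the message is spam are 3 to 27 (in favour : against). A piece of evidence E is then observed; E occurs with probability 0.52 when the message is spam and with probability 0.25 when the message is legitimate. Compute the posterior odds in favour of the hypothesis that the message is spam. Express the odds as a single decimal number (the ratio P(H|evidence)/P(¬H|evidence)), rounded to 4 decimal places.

Prior odds = 3/27 = 0.11111.
Likelihood ratio for E = 0.52/0.25 = 2.0800.
Posterior odds = prior odds × LR = 0.23111.

Posterior odds ≈ 0.2311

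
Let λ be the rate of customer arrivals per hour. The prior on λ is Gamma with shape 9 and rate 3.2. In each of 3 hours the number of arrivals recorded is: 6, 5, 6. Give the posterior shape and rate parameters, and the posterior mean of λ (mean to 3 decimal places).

The Poisson likelihood adds the total count to the shape and the number of exposure periods to the rate. Here ∑xᵢ = 17 and n = 3, so shape 9→26 and rate 3.2→6.2.
E[λ | data] = 26/6.2 = 4.194.

Posterior: Gamma(shape=26, rate=6.2); mean ≈ 4.194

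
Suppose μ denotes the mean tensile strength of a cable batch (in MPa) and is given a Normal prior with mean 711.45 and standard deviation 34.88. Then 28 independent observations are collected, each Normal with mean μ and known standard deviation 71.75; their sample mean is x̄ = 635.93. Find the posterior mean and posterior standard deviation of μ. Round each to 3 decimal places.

With known σ, the Normal prior is conjugate. Weight on the data is w = (n/σ²)/(n/σ² + 1/τ₀²) = 0.00543894/(0.00543894+0.00082195) = 0.86872.
Posterior mean = w·x̄ + (1−w)·μ₀ = 0.86872·635.93 + 0.13128·711.45 = 645.845. Posterior variance = 1/(0.00543894+0.00082195) = 159.722, so SD = 12.638.

Posterior mean ≈ 645.845; posterior SD ≈ 12.638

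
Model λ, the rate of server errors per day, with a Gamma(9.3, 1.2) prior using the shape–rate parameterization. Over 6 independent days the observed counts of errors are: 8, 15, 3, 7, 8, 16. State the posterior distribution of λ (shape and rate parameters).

Posterior: Gamma(shape=66.3, rate=7.2)

The Poisson likelihood adds the total count to the shape and the number of exposure periods to the rate. Here ∑xᵢ = 57 and n = 6, so shape 9.3→66.3 and rate 1.2→7.2.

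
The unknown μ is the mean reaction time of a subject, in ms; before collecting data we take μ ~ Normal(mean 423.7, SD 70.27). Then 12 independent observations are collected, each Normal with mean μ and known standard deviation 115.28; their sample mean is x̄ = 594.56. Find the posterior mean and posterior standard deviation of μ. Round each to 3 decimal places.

With known σ, the Normal prior is conjugate. Weight on the data is w = (n/σ²)/(n/σ² + 1/τ₀²) = 0.00090297/(0.00090297+0.00020252) = 0.81681.
Posterior mean = w·x̄ + (1−w)·μ₀ = 0.81681·594.56 + 0.18319·423.7 = 563.260. Posterior variance = 1/(0.00090297+0.00020252) = 904.579, so SD = 30.076.

Posterior mean ≈ 563.260; posterior SD ≈ 30.076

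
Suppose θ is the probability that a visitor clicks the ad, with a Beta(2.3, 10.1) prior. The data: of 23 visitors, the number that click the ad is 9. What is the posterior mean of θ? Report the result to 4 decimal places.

Posterior mean ≈ 0.3192

Observing 9 successes and 14 failures updates Beta(2.3, 10.1) by adding the success and failure counts to the two shape parameters: α = 2.3+9 = 11.3, β = 10.1+14 = 24.1.
E[θ | data] = 11.3/(11.3+24.1) = 0.3192.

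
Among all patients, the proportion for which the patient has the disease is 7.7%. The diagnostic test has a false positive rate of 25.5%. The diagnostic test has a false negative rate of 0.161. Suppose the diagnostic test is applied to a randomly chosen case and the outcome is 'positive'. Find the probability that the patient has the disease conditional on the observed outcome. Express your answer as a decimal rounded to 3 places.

Write H for 'the patient has the disease'. Prior odds H:¬H = 0.077/0.923 = 0.083424. For the 'positive' outcome, the likelihood ratio is 0.839/0.255 = 3.2902.
Posterior odds = 0.083424 × 3.2902 = 0.27448, so P(H|E) = 0.27448/(1+0.27448) = 0.215.

P(H | E) ≈ 0.215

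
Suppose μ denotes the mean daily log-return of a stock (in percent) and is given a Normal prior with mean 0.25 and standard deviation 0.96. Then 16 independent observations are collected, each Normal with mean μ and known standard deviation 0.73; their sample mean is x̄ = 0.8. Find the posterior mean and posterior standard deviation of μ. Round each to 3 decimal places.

With known σ, the Normal prior is conjugate. Weight on the data is w = (n/σ²)/(n/σ² + 1/τ₀²) = 30.0244/(30.0244+1.08507) = 0.96512.
Posterior mean = w·x̄ + (1−w)·μ₀ = 0.96512·0.8 + 0.034879·0.25 = 0.781. Posterior variance = 1/(30.0244+1.08507) = 0.0321446, so SD = 0.179.

Posterior mean ≈ 0.781; posterior SD ≈ 0.179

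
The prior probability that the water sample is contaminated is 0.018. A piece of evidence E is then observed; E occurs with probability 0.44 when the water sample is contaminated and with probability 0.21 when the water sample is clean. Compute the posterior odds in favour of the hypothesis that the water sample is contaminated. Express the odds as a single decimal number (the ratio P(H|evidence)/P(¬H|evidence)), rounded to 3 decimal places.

Posterior odds ≈ 0.038

Prior odds = 0.018/(1−0.018) = 0.018330.
Likelihood ratio for E = 0.44/0.21 = 2.0952.
Posterior odds = prior odds × LR = 0.038406.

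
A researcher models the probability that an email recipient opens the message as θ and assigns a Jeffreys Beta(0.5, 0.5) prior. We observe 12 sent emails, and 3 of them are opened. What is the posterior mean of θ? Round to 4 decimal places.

Observing 3 successes and 9 failures updates Beta(0.5, 0.5) by adding the success and failure counts to the two shape parameters: α = 0.5+3 = 3.5, β = 0.5+9 = 9.5.
Posterior mean = α/(α+β) = 3.5/13 = 0.2692.

Posterior mean ≈ 0.2692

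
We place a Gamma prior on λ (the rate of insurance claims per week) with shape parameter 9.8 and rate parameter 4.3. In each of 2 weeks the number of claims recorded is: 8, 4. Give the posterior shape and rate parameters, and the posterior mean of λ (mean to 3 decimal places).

Posterior: Gamma(shape=21.8, rate=6.3); mean ≈ 3.460

The Poisson likelihood adds the total count to the shape and the number of exposure periods to the rate. Here ∑xᵢ = 12 and n = 2, so shape 9.8→21.8 and rate 4.3→6.3.
E[λ | data] = 21.8/6.3 = 3.460.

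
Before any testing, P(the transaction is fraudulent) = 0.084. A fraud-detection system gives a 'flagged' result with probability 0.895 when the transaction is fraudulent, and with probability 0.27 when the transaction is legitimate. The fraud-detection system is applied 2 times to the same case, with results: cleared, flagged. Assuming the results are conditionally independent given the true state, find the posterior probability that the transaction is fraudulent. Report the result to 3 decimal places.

Posterior P(H) ≈ 0.042

Let H be the event that the transaction is fraudulent; start with P(H) = 0.084. P('flagged'|H) = 0.895, P('flagged'|¬H) = 0.27.
Update on result 1 ('cleared'): P(H) ← 0.105·0.0840 / (0.105·0.0840 + 0.73·0.9160) = 0.0088200/0.67750 = 0.0130.
Update on result 2 ('flagged'): P(H) ← 0.895·0.0130 / (0.895·0.0130 + 0.27·0.9870) = 0.011652/0.27814 = 0.0419.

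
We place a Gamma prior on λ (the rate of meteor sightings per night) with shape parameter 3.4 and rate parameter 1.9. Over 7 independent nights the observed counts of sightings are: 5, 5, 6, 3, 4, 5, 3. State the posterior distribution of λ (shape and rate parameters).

Total count ∑xᵢ = 31 over n = 7 nights.
Gamma is conjugate to the Poisson likelihood: posterior is Gamma(shape = 3.4+31 = 34.4, rate = 1.9+7 = 8.9).

Posterior: Gamma(shape=34.4, rate=8.9)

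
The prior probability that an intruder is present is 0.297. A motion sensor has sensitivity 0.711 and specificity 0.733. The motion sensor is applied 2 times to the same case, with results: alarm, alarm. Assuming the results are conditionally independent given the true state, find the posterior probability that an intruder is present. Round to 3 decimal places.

With H the event that an intruder is present, the joint likelihood of the observed sequence is P(data|H) = 0.711·0.711 = 0.50552 and P(data|¬H) = 0.267·0.267 = 0.071289.
Bayes: P(H|data) = 0.297·0.50552 / (0.297·0.50552 + 0.703·0.071289) = 0.15014/0.20026 = 0.7497.

Posterior P(H) ≈ 0.750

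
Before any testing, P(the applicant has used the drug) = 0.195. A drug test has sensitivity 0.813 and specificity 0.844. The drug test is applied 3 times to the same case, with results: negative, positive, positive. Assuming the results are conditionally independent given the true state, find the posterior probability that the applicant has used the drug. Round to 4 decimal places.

Posterior P(H) ≈ 0.5931

Let H be the event that the applicant has used the drug; start with P(H) = 0.195. P('positive'|H) = 0.813, P('positive'|¬H) = 0.156.
Update on result 1 ('negative'): P(H) ← 0.187·0.1950 / (0.187·0.1950 + 0.844·0.8050) = 0.036465/0.71588 = 0.0509.
Update on result 2 ('positive'): P(H) ← 0.813·0.0509 / (0.813·0.0509 + 0.156·0.9491) = 0.041412/0.18947 = 0.2186.
Update on result 3 ('positive'): P(H) ← 0.813·0.2186 / (0.813·0.2186 + 0.156·0.7814) = 0.17770/0.29960 = 0.5931.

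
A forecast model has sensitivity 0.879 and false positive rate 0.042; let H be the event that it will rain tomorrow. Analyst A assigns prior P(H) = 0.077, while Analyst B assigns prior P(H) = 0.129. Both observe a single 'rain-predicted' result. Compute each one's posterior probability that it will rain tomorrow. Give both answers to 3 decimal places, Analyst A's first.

Analyst A: 0.636; Analyst B: 0.756

The likelihood ratio for a 'rain-predicted' result is 0.879/0.042 = 20.929.
Analyst A: prior odds 0.077/0.923 = 0.083424; posterior odds 1.7459; posterior probability 0.636.
Analyst B: prior odds 0.129/0.871 = 0.14811; posterior odds 3.0996; posterior probability 0.756.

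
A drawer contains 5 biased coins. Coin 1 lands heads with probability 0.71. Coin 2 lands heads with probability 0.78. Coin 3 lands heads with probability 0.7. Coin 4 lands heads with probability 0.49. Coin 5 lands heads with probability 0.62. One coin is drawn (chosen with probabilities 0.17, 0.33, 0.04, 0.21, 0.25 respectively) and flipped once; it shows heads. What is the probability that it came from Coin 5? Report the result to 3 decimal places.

Posterior probability ≈ 0.233

P(heads|C1) = 0.71; P(heads|C2) = 0.78; P(heads|C3) = 0.7; P(heads|C4) = 0.49; P(heads|C5) = 0.62.
Prior × likelihood for each source: 0.17·0.71=0.1207, 0.33·0.78=0.2574, 0.04·0.7=0.02800, 0.21·0.49=0.1029, 0.25·0.62=0.1550. Summing gives P(heads) = 0.66400.
P(Coin 5 | heads) = 0.1550 / 0.66400 = 0.233.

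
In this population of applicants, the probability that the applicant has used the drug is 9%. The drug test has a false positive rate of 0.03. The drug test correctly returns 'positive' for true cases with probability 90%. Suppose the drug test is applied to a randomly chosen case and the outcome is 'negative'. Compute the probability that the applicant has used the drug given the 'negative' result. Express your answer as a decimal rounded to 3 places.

Write H for 'the applicant has used the drug'. Prior odds H:¬H = 0.09/0.91 = 0.098901. For the 'negative' outcome, the likelihood ratio is 0.1/0.97 = 0.10309.
Posterior odds = 0.098901 × 0.10309 = 0.010196, so P(H|E) = 0.010196/(1+0.010196) = 0.010.

P(H | E) ≈ 0.010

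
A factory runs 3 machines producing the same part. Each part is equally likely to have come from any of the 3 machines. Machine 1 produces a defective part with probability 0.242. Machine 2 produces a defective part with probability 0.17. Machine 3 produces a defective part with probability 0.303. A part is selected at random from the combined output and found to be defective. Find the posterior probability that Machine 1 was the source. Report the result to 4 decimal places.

Tabulate prior·likelihood by source: [1] prior 0.333333, lik 0.242, product 0.08067; [2] prior 0.333333, lik 0.17, product 0.05667; [3] prior 0.333333, lik 0.303, product 0.1010.
Normalizing constant = 0.23833; the posterior for Machine 1 is its product over the sum, 0.08067/0.23833 = 0.3385.

Posterior probability ≈ 0.3385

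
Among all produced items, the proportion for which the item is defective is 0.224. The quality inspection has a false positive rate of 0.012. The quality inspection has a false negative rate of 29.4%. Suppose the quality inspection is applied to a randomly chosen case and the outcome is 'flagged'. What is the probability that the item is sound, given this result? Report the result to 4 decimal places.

P(¬H | E) ≈ 0.0556

Let H be the event that the item is defective. P(H) = 0.224, so P(¬H) = 0.776. With E the 'flagged' result, P(E|H) = 0.706 and P(E|¬H) = 0.012.
P(E) = 0.706·0.224 + 0.012·0.776 = 0.15814 + 0.0093120 = 0.16746.
By Bayes' theorem, P(H|E) = 0.15814 / 0.16746 = 0.9444. Hence P(¬H|E) = 1 − 0.9444 = 0.0556.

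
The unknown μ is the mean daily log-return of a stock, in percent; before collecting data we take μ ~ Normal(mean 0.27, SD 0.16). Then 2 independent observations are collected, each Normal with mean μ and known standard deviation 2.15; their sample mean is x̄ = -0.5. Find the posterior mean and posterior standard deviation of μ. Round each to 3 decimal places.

Posterior mean ≈ 0.262; posterior SD ≈ 0.159

With known σ, the Normal prior is conjugate. Weight on the data is w = (n/σ²)/(n/σ² + 1/τ₀²) = 0.432666/(0.432666+39.0625) = 0.010955.
Posterior mean = w·x̄ + (1−w)·μ₀ = 0.010955·-0.5 + 0.98905·0.27 = 0.262. Posterior variance = 1/(0.432666+39.0625) = 0.0253196, so SD = 0.159.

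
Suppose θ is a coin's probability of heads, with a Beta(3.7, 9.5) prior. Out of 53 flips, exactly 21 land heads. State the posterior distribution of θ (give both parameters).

Posterior: Beta(24.7, 41.5)

Observing 21 successes and 32 failures updates Beta(3.7, 9.5) by adding the success and failure counts to the two shape parameters: α = 3.7+21 = 24.7, β = 9.5+32 = 41.5.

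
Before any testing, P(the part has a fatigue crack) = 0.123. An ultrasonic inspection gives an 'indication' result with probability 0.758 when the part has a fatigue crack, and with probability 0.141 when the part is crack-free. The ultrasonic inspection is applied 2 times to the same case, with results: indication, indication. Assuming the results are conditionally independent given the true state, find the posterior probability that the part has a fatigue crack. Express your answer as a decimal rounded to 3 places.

Posterior P(H) ≈ 0.802

Let H be the event that the part has a fatigue crack; start with P(H) = 0.123. P('indication'|H) = 0.758, P('indication'|¬H) = 0.141.
Update on result 1 ('indication'): P(H) ← 0.758·0.1230 / (0.758·0.1230 + 0.141·0.8770) = 0.093234/0.21689 = 0.4299.
Update on result 2 ('indication'): P(H) ← 0.758·0.4299 / (0.758·0.4299 + 0.141·0.5701) = 0.32584/0.40623 = 0.8021.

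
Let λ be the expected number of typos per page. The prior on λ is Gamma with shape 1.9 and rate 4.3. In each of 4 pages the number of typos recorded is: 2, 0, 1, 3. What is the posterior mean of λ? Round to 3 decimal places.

Total count ∑xᵢ = 6 over n = 4 pages.
Gamma is conjugate to the Poisson likelihood: posterior is Gamma(shape = 1.9+6 = 7.9, rate = 4.3+4 = 8.3).
E[λ | data] = 7.9/8.3 = 0.952.

Posterior mean ≈ 0.952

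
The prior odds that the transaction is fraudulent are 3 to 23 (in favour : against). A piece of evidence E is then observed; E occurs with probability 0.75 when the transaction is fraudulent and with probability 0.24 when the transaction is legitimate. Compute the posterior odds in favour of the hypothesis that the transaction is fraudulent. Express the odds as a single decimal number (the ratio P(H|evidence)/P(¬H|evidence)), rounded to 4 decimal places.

Posterior odds ≈ 0.4076

Prior odds = 3/23 = 0.13043.
Likelihood ratio for E = 0.75/0.24 = 3.1250.
Posterior odds = prior odds × LR = 0.40761.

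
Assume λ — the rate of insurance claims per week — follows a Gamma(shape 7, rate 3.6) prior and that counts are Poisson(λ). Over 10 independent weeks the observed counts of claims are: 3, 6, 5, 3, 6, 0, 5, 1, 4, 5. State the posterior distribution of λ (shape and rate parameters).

The Poisson likelihood adds the total count to the shape and the number of exposure periods to the rate. Here ∑xᵢ = 38 and n = 10, so shape 7→45 and rate 3.6→13.6.

Posterior: Gamma(shape=45, rate=13.6)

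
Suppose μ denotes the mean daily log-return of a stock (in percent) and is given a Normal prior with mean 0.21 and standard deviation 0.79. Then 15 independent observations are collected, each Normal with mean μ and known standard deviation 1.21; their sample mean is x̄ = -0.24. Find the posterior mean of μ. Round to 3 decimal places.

Prior precision 1/τ₀² = 1/0.79² = 1.60231; data precision n/σ² = 15/1.21² = 10.2452.
Posterior precision = 1.60231 + 10.2452 = 11.8475.
Posterior mean = (1.60231·0.21 + 10.2452·-0.24) / 11.8475 = -0.179.

Posterior mean ≈ -0.179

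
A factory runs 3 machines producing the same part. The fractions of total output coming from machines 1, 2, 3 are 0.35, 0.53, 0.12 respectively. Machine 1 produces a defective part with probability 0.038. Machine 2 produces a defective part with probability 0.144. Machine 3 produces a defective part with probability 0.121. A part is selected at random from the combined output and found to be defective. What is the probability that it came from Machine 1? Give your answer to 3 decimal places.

Tabulate prior·likelihood by source: [1] prior 0.35, lik 0.038, product 0.01330; [2] prior 0.53, lik 0.144, product 0.07632; [3] prior 0.12, lik 0.121, product 0.01452.
Normalizing constant = 0.10414; the posterior for Machine 1 is its product over the sum, 0.01330/0.10414 = 0.128.

Posterior probability ≈ 0.128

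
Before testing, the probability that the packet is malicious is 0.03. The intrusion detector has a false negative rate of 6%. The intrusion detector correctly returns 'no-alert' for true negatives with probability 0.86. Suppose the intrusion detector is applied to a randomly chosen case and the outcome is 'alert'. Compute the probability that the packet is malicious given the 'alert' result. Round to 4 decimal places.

P(H | E) ≈ 0.1720

Let H be the event that the packet is malicious. P(H) = 0.03, so P(¬H) = 0.97. With E the 'alert' result, P(E|H) = 0.94 and P(E|¬H) = 0.14.
P(E) = 0.94·0.03 + 0.14·0.97 = 0.028200 + 0.13580 = 0.16400.
By Bayes' theorem, P(H|E) = 0.028200 / 0.16400 = 0.1720.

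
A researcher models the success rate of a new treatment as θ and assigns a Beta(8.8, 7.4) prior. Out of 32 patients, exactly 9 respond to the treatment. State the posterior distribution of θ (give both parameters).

The binomial likelihood is conjugate to the Beta prior: with 9 successes and 23 failures, the posterior is Beta(8.8+9, 7.4+23) = Beta(17.8, 30.4).

Posterior: Beta(17.8, 30.4)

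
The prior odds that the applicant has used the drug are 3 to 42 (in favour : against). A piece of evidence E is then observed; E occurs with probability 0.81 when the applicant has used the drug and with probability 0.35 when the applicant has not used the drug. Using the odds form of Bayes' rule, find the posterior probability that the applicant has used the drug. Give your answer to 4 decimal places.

Prior odds = 3/42 = 0.071429. In log-odds, ln(0.071429) = -2.6391.
Add log likelihood ratio: ln(2.3143) = 0.83910.
Posterior log-odds = -1.8000, so posterior odds = exp(-1.8000) = 0.16531. Converting, P(H|E) = 0.16531/1.1653 = 0.1419.

Posterior probability ≈ 0.1419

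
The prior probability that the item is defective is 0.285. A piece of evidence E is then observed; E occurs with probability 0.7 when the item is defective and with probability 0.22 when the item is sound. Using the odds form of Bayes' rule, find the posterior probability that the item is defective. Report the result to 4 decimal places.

Posterior probability ≈ 0.5591

Prior odds = 0.285/(1−0.285) = 0.39860. In log-odds, ln(0.39860) = -0.91979.
Add log likelihood ratio: ln(3.1818) = 1.1575.
Posterior log-odds = 0.23766, so posterior odds = exp(0.23766) = 1.2683. Converting, P(H|E) = 1.2683/2.2683 = 0.5591.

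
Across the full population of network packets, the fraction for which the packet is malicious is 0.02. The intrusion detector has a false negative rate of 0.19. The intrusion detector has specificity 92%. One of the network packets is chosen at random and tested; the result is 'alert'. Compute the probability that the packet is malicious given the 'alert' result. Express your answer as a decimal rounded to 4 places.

Write H for 'the packet is malicious'. Prior odds H:¬H = 0.02/0.98 = 0.020408. For the 'alert' outcome, the likelihood ratio is 0.81/0.08 = 10.125.
Posterior odds = 0.020408 × 10.125 = 0.20663, so P(H|E) = 0.20663/(1+0.20663) = 0.1712.

P(H | E) ≈ 0.1712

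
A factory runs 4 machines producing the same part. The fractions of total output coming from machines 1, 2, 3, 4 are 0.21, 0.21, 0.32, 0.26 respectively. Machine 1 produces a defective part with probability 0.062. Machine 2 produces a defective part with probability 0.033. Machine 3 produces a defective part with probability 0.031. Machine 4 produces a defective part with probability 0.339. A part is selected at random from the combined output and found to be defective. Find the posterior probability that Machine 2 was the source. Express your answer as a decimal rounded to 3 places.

Posterior probability ≈ 0.059

Tabulate prior·likelihood by source: [1] prior 0.21, lik 0.062, product 0.01302; [2] prior 0.21, lik 0.033, product 0.006930; [3] prior 0.32, lik 0.031, product 0.009920; [4] prior 0.26, lik 0.339, product 0.08814.
Normalizing constant = 0.11801; the posterior for Machine 2 is its product over the sum, 0.006930/0.11801 = 0.059.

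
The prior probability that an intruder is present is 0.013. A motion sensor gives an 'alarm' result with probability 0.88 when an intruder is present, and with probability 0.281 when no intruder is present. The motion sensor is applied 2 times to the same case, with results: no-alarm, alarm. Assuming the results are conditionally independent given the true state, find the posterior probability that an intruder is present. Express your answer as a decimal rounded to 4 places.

Posterior P(H) ≈ 0.0068

With H the event that an intruder is present, the joint likelihood of the observed sequence is P(data|H) = 0.12·0.88 = 0.10560 and P(data|¬H) = 0.719·0.281 = 0.20204.
Bayes: P(H|data) = 0.013·0.10560 / (0.013·0.10560 + 0.987·0.20204) = 0.0013728/0.20079 = 0.0068.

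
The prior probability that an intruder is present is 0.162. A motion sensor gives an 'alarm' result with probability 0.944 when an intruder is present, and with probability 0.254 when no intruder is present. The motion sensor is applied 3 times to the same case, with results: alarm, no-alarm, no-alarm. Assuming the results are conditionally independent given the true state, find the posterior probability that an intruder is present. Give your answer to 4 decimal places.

Let H be the event that an intruder is present; start with P(H) = 0.162. P('alarm'|H) = 0.944, P('alarm'|¬H) = 0.254.
Update on result 1 ('alarm'): P(H) ← 0.944·0.1620 / (0.944·0.1620 + 0.254·0.8380) = 0.15293/0.36578 = 0.4181.
Update on result 2 ('no-alarm'): P(H) ← 0.056·0.4181 / (0.056·0.4181 + 0.746·0.5819) = 0.023413/0.45752 = 0.0512.
Update on result 3 ('no-alarm'): P(H) ← 0.056·0.0512 / (0.056·0.0512 + 0.746·0.9488) = 0.0028657/0.71069 = 0.0040.

Posterior P(H) ≈ 0.0040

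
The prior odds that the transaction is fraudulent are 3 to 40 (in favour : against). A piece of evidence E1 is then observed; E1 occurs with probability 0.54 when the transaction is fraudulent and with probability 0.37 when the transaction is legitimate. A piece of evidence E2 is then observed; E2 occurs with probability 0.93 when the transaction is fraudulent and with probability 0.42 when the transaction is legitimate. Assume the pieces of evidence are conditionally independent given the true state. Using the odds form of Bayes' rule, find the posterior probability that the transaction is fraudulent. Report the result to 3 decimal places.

Prior odds = 3/40 = 0.075000. In log-odds, ln(0.075000) = -2.5903.
Add log likelihood ratios: ln(1.4595) + ln(2.2143) = 1.1730.
Posterior log-odds = -1.4173, so posterior odds = exp(-1.4173) = 0.24237. Converting, P(H|E) = 0.24237/1.2424 = 0.195.

Posterior probability ≈ 0.195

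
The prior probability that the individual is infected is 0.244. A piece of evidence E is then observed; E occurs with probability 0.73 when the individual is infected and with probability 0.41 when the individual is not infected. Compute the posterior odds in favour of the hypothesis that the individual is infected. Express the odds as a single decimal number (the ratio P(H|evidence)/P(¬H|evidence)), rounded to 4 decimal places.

Posterior odds ≈ 0.5747

Prior odds = 0.244/(1−0.244) = 0.32275. In log-odds, ln(0.32275) = -1.1309.
Add log likelihood ratio: ln(1.7805) = 0.57689.
Posterior log-odds = -0.55399, so posterior odds = exp(-0.55399) = 0.57465.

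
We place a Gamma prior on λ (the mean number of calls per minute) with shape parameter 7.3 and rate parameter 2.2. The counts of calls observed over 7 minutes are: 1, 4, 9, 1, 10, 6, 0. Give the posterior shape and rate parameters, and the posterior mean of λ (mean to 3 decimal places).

Total count ∑xᵢ = 31 over n = 7 minutes.
Gamma is conjugate to the Poisson likelihood: posterior is Gamma(shape = 7.3+31 = 38.3, rate = 2.2+7 = 9.2).
E[λ | data] = 38.3/9.2 = 4.163.

Posterior: Gamma(shape=38.3, rate=9.2); mean ≈ 4.163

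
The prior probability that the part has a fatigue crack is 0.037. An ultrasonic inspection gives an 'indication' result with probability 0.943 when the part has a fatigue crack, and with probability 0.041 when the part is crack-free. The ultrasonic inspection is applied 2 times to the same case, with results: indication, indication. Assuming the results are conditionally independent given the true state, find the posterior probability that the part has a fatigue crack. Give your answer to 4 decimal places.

Posterior P(H) ≈ 0.9531

Let H be the event that the part has a fatigue crack; start with P(H) = 0.037. P('indication'|H) = 0.943, P('indication'|¬H) = 0.041.
Update on result 1 ('indication'): P(H) ← 0.943·0.0370 / (0.943·0.0370 + 0.041·0.9630) = 0.034891/0.074374 = 0.4691.
Update on result 2 ('indication'): P(H) ← 0.943·0.4691 / (0.943·0.4691 + 0.041·0.5309) = 0.44239/0.46415 = 0.9531.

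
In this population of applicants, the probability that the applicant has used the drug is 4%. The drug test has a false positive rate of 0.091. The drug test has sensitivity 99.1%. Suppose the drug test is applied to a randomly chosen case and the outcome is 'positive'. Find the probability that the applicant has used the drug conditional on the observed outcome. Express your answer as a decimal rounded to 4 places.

Write H for 'the applicant has used the drug'. Prior odds H:¬H = 0.04/0.96 = 0.041667. For the 'positive' outcome, the likelihood ratio is 0.991/0.091 = 10.890.
Posterior odds = 0.041667 × 10.890 = 0.45375, so P(H|E) = 0.45375/(1+0.45375) = 0.3121.

P(H | E) ≈ 0.3121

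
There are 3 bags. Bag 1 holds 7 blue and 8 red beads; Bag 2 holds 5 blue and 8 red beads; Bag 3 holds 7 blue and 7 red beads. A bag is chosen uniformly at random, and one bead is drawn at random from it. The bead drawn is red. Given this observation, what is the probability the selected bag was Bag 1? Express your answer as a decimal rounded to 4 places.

Posterior probability ≈ 0.3235

Tabulate prior·likelihood by source: [1] prior 0.333333, lik 0.5333, product 0.1778; [2] prior 0.333333, lik 0.6154, product 0.2051; [3] prior 0.333333, lik 0.5, product 0.1667.
Normalizing constant = 0.54957; the posterior for Bag 1 is its product over the sum, 0.1778/0.54957 = 0.3235.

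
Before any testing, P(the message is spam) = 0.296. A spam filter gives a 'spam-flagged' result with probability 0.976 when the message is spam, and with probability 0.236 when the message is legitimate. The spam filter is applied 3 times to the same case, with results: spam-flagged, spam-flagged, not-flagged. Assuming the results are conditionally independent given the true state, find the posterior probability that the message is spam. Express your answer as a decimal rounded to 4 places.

Posterior P(H) ≈ 0.1843

With H the event that the message is spam, the joint likelihood of the observed sequence is P(data|H) = 0.976·0.976·0.024 = 0.022862 and P(data|¬H) = 0.236·0.236·0.764 = 0.042552.
Bayes: P(H|data) = 0.296·0.022862 / (0.296·0.022862 + 0.704·0.042552) = 0.0067671/0.036724 = 0.1843.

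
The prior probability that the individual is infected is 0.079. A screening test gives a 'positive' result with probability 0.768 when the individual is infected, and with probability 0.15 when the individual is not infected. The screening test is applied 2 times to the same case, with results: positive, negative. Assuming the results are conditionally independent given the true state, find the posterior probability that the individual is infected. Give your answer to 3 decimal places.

Let H be the event that the individual is infected; start with P(H) = 0.079. P('positive'|H) = 0.768, P('positive'|¬H) = 0.15.
Update on result 1 ('positive'): P(H) ← 0.768·0.0790 / (0.768·0.0790 + 0.15·0.9210) = 0.060672/0.19882 = 0.3052.
Update on result 2 ('negative'): P(H) ← 0.232·0.3052 / (0.232·0.3052 + 0.85·0.6948) = 0.070797/0.66141 = 0.1070.

Posterior P(H) ≈ 0.107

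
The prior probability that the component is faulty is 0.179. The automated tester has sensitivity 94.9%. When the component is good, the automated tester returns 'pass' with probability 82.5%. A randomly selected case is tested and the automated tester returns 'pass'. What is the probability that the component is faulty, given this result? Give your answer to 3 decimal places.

P(H | E) ≈ 0.013

Let H be the event that the component is faulty. P(H) = 0.179, so P(¬H) = 0.821. With E the 'pass' result, P(E|H) = 0.051 and P(E|¬H) = 0.825.
P(E) = 0.051·0.179 + 0.825·0.821 = 0.0091290 + 0.67732 = 0.68645.
By Bayes' theorem, P(H|E) = 0.0091290 / 0.68645 = 0.013.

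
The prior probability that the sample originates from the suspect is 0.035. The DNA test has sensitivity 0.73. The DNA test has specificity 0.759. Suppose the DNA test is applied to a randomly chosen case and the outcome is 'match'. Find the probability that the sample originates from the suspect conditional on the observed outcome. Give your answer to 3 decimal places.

Let H be the event that the sample originates from the suspect. P(H) = 0.035, so P(¬H) = 0.965. With E the 'match' result, P(E|H) = 0.73 and P(E|¬H) = 0.241.
P(E) = 0.73·0.035 + 0.241·0.965 = 0.025550 + 0.23256 = 0.25811.
By Bayes' theorem, P(H|E) = 0.025550 / 0.25811 = 0.099.

P(H | E) ≈ 0.099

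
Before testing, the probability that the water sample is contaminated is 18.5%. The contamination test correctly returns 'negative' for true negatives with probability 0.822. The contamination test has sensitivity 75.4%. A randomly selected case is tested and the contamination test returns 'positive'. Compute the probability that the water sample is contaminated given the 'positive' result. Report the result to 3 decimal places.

Write H for 'the water sample is contaminated'. Prior odds H:¬H = 0.185/0.815 = 0.22699. For the 'positive' outcome, the likelihood ratio is 0.754/0.178 = 4.2360.
Posterior odds = 0.22699 × 4.2360 = 0.96154, so P(H|E) = 0.96154/(1+0.96154) = 0.490.

P(H | E) ≈ 0.490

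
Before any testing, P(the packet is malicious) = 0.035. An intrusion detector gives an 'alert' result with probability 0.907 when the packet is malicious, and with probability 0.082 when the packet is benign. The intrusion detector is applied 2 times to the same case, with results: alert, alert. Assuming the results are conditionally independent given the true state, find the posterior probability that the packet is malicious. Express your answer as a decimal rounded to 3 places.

With H the event that the packet is malicious, the joint likelihood of the observed sequence is P(data|H) = 0.907·0.907 = 0.82265 and P(data|¬H) = 0.082·0.082 = 0.0067240.
Bayes: P(H|data) = 0.035·0.82265 / (0.035·0.82265 + 0.965·0.0067240) = 0.028793/0.035281 = 0.8161.

Posterior P(H) ≈ 0.816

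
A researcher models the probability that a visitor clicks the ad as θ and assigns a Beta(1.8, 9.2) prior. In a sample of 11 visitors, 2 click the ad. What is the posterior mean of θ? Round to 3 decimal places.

The binomial likelihood is conjugate to the Beta prior: with 2 successes and 9 failures, the posterior is Beta(1.8+2, 9.2+9) = Beta(3.8, 18.2).
E[θ | data] = 3.8/(3.8+18.2) = 0.173.

Posterior mean ≈ 0.173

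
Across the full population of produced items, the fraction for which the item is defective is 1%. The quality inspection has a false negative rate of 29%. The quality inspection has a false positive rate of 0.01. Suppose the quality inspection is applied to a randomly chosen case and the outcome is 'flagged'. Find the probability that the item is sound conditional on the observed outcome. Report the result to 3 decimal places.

P(¬H | E) ≈ 0.582

Write H for 'the item is defective'. Prior odds H:¬H = 0.01/0.99 = 0.010101. For the 'flagged' outcome, the likelihood ratio is 0.71/0.01 = 71.000.
Posterior odds = 0.010101 × 71.000 = 0.71717, so P(H|E) = 0.71717/(1+0.71717) = 0.418. Then P(¬H|E) = 1 − 0.418 = 0.582.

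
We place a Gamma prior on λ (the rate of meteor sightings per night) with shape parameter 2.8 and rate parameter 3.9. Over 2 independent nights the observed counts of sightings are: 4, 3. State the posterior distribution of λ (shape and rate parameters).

The Poisson likelihood adds the total count to the shape and the number of exposure periods to the rate. Here ∑xᵢ = 7 and n = 2, so shape 2.8→9.8 and rate 3.9→5.9.

Posterior: Gamma(shape=9.8, rate=5.9)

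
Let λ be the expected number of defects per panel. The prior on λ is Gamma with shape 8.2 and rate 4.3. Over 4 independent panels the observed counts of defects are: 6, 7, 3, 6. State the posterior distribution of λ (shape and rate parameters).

The Poisson likelihood adds the total count to the shape and the number of exposure periods to the rate. Here ∑xᵢ = 22 and n = 4, so shape 8.2→30.2 and rate 4.3→8.3.

Posterior: Gamma(shape=30.2, rate=8.3)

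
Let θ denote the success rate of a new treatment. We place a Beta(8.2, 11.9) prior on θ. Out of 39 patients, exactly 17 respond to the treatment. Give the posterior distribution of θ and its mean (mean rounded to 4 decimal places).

Observing 17 successes and 22 failures updates Beta(8.2, 11.9) by adding the success and failure counts to the two shape parameters: α = 8.2+17 = 25.2, β = 11.9+22 = 33.9.
E[θ | data] = 25.2/(25.2+33.9) = 0.4264.

Posterior: Beta(25.2, 33.9); mean ≈ 0.4264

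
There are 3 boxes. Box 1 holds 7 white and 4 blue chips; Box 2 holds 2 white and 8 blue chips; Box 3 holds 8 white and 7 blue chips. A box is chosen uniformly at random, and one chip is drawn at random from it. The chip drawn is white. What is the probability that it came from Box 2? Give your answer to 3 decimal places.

Tabulate prior·likelihood by source: [1] prior 0.333333, lik 0.6364, product 0.2121; [2] prior 0.333333, lik 0.2, product 0.06667; [3] prior 0.333333, lik 0.5333, product 0.1778.
Normalizing constant = 0.45657; the posterior for Box 2 is its product over the sum, 0.06667/0.45657 = 0.146.

Posterior probability ≈ 0.146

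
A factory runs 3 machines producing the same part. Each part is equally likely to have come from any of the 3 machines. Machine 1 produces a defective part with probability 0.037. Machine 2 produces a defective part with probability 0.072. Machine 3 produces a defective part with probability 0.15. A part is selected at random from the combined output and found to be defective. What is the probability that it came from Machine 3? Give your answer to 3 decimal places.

Posterior probability ≈ 0.579

P(defective|M1) = 0.037; P(defective|M2) = 0.072; P(defective|M3) = 0.15.
Prior × likelihood for each source: 0.333333·0.037=0.01233, 0.333333·0.072=0.02400, 0.333333·0.15=0.05000. Summing gives P(defective) = 0.086333.
P(Machine 3 | defective) = 0.05000 / 0.086333 = 0.579.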